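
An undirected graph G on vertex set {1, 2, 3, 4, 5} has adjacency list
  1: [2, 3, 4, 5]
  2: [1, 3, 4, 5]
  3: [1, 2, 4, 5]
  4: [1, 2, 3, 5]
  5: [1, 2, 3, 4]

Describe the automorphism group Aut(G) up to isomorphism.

S_5

Every vertex has degree 4, so G is the complete graph K_5. Every bijection on the vertex set is an automorphism of K_5; hence Aut(K_5) ≅ S_5, order 120.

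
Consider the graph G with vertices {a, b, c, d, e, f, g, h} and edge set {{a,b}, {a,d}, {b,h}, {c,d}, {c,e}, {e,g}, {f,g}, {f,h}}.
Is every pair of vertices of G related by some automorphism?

Yes

Every vertex has degree 2 and the graph is connected, so G is the 8-cycle C_8. C_8 has 8 rotations and 8 reflections, so Aut(C_8) ≅ D_8 of order 16. This group acts transitively on the 8 vertices.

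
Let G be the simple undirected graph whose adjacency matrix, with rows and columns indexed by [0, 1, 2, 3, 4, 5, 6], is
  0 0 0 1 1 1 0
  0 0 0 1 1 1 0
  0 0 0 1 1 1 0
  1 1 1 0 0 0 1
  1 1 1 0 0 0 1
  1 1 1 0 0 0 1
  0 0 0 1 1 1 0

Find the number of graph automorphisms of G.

144

The vertices split by degree into {3, 4, 5} (degree 4) and {0, 1, 2, 6} (degree 3); every edge runs between the two parts, so G is the complete bipartite graph K_{3,4}. The parts have unequal sizes, so no automorphism swaps them; each part is permuted independently, giving S_3 × S_4 of order 3!·4! = 144.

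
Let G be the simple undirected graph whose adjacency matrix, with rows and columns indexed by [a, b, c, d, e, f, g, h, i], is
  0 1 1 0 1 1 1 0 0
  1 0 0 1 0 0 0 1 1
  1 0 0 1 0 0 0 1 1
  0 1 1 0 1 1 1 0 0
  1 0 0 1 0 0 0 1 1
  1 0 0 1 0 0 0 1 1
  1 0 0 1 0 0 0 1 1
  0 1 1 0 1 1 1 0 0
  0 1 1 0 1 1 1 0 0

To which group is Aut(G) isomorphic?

S_4 × S_5

The vertices split by degree into {a, d, h, i} (degree 5) and {b, c, e, f, g} (degree 4); every edge runs between the two parts, so G is the complete bipartite graph K_{4,5}. The parts have unequal sizes, so no automorphism swaps them; each part is permuted independently, giving S_4 × S_5 of order 4!·5! = 2880.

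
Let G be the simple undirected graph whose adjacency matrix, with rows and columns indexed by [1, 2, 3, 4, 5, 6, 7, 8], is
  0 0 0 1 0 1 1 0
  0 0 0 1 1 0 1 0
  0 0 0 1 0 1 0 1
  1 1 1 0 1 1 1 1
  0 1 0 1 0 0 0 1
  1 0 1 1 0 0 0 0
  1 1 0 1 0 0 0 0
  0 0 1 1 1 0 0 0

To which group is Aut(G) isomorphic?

Vertex 4 is the unique vertex of degree 7; the remaining 7 vertices each have degree 3 and induce a cycle, so G is the wheel on 8 vertices with hub 4. Every automorphism fixes the hub and acts on the rim 7-cycle, so Aut(G) ≅ Aut(C_7) = D_7 of order 14.

D_7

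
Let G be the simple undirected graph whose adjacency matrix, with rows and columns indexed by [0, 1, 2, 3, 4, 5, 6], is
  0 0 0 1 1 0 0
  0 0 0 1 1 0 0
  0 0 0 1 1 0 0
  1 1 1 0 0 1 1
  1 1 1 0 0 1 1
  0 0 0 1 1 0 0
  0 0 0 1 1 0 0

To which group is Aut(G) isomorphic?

The vertices split by degree into {3, 4} (degree 5) and {0, 1, 2, 5, 6} (degree 2); every edge runs between the two parts, so G is the complete bipartite graph K_{2,5}. The parts have unequal sizes, so no automorphism swaps them; each part is permuted independently, giving S_2 × S_5 of order 2!·5! = 240.

S_2 × S_5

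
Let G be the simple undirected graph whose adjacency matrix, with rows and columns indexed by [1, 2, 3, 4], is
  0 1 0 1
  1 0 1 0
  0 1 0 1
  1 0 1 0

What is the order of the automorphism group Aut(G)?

8

G is 2-regular and bipartite on 2^2 = 4 vertices with girth 4; it is the hypercube graph Q_2. Aut(Q_2) consists of the signed permutations of the 2 coordinate axes: 2! permutations times 2^2 sign flips, so |Aut| = 2^2·2! = 8.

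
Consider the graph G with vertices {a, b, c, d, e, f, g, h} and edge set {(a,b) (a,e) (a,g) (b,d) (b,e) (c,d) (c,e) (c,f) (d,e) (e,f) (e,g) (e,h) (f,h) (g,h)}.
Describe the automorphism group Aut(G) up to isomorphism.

the dihedral group of order 14

Vertex e is the unique vertex of degree 7; the remaining 7 vertices each have degree 3 and induce a cycle, so G is the wheel on 8 vertices with hub e. With the hub fixed, the remaining symmetry is that of the rim cycle C_7, giving the dihedral group D_7.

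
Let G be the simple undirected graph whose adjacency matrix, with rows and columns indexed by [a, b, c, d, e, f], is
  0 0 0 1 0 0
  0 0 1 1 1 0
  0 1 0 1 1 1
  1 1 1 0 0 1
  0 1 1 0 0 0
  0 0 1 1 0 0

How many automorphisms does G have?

Degrees alone do not determine every vertex (e.g. c and d both have degree 4), but their neighbour-degree multisets differ: N(c) has degrees [2, 2, 3, 4] while N(d) has degrees [1, 2, 3, 4]. Repeating this refinement separates all vertices, so the only automorphism is the identity.

1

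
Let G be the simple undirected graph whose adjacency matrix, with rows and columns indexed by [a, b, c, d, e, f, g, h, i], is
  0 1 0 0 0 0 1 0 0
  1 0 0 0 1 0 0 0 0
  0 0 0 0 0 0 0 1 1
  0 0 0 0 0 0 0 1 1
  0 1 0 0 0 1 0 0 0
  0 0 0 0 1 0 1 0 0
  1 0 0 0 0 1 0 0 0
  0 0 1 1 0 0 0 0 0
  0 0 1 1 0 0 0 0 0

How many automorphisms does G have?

80

G has two connected components, {a, b, e, f, g} and {c, d, h, i}; each is 2-regular, so G = C_5 ⊔ C_4. The components are non-isomorphic (different sizes), so Aut(G) = Aut(C_5) × Aut(C_4) = D_5 × D_4 of order 10·8 = 80.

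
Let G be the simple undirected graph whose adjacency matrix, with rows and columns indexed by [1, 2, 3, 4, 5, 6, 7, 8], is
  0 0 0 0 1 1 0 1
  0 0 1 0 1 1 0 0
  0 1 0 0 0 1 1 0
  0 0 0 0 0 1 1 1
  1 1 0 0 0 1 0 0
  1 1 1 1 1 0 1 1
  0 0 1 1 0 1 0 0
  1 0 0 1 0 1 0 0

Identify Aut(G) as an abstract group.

Vertex 6 is the unique vertex of degree 7; the remaining 7 vertices each have degree 3 and induce a cycle, so G is the wheel on 8 vertices with hub 6. Every automorphism fixes the hub and acts on the rim 7-cycle, so Aut(G) ≅ Aut(C_7) = D_7 of order 14.

the dihedral group of order 14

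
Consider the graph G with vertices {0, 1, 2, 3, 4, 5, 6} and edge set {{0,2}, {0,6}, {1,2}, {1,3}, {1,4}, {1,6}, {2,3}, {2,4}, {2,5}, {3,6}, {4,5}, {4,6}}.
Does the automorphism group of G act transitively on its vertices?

Vertex 2 is the only vertex of degree 5, so every automorphism fixes it; G is not vertex-transitive.

No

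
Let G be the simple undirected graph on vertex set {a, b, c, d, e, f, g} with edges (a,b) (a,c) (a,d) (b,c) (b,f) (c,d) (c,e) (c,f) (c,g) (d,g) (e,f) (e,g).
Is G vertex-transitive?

Vertex c is the only vertex of degree 6, so every automorphism fixes it; G is not vertex-transitive.

No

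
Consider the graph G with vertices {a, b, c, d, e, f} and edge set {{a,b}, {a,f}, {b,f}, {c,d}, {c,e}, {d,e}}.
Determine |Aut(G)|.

G has two connected components, {a, b, f} and {c, d, e}; each is 2-regular, so G = C_3 ⊔ C_3. With two isomorphic components, Aut(G) = Aut(C_3) ≀ S_2 = (D_3 × D_3) ⋊ Z_2: permute each cycle by D_3, then optionally swap the two cycles. Order 2·(2·3)² = 72.

72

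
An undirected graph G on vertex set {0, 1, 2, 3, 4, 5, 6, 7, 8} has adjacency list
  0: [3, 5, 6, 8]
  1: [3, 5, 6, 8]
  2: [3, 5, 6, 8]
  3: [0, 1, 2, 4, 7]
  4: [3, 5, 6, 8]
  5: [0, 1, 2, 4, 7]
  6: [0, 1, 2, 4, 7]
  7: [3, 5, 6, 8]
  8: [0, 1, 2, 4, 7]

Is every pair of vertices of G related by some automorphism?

No

Automorphisms preserve degree, but G has vertices of degree 4 and vertices of degree 5; no automorphism maps one to the other, so G is not vertex-transitive.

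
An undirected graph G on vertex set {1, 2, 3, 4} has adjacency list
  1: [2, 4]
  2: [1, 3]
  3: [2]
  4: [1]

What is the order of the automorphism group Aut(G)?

The degree sequence is [2, 2, 1, 1]; the two degree-1 vertices 3 and 4 are the ends of a path, so G = P_4. A path has exactly one nontrivial symmetry — reversal — giving Aut(G) of order 2.

2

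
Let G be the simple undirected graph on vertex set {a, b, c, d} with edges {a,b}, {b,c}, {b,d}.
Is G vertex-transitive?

No

Vertex b is the only vertex of degree 3, so every automorphism fixes it; G is not vertex-transitive.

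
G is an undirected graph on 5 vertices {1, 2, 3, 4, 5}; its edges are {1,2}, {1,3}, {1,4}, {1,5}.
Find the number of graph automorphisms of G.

Vertex 1 has degree 4 and every other vertex has degree 1, so G is the star K_{1,4} with centre 1. The 4 leaves are pairwise interchangeable while the centre is fixed, giving Aut(G) = S_4.

24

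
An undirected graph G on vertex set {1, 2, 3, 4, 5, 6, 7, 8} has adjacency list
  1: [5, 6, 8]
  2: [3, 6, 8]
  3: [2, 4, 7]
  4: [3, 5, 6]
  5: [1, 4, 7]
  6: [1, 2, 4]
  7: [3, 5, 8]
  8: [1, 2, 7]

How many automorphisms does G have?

48

G is 3-regular and bipartite on 2^3 = 8 vertices with girth 4; it is the hypercube graph Q_3. Aut(Q_3) consists of the signed permutations of the 3 coordinate axes: 3! permutations times 2^3 sign flips, so |Aut| = 2^3·3! = 48.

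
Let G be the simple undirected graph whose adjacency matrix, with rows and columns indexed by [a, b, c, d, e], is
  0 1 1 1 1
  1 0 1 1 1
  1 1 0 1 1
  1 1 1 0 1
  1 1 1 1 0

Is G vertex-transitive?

Yes

All 5 vertices are pairwise adjacent: G = K_5. Any permutation of the 5 vertices preserves K_5, so Aut(K_5) = S_5 of order 5! = 120. This group acts transitively on the 5 vertices.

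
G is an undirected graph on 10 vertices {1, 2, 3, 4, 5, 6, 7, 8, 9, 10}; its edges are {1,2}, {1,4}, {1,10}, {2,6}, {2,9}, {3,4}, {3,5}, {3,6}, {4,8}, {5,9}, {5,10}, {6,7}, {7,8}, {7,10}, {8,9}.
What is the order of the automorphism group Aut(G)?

G is 3-regular on 10 vertices with no triangles and no 4-cycles (girth 5): this is the Petersen graph. Viewing the Petersen graph as the Kneser graph K(5,2) — vertices are 2-subsets of {1,…,5}, edges join disjoint pairs — its automorphisms are exactly the permutations of the 5-element set, so Aut ≅ S_5 of order 120.

120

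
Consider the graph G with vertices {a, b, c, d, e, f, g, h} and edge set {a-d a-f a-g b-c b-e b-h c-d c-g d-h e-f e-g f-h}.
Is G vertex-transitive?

Yes

G is 3-regular and bipartite on 2^3 = 8 vertices with girth 4; it is the hypercube graph Q_3. The symmetry group of the 3-cube is the hyperoctahedral group B_3 = Z_2 ≀ S_3, of order 2^3·3! = 48. This group acts transitively on the 8 vertices.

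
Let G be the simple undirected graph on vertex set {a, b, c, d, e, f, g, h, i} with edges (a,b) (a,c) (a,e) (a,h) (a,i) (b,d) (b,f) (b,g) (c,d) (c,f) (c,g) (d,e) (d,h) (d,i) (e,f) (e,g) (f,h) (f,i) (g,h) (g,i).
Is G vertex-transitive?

No

Automorphisms preserve degree, but G has vertices of degree 4 and vertices of degree 5; no automorphism maps one to the other, so G is not vertex-transitive.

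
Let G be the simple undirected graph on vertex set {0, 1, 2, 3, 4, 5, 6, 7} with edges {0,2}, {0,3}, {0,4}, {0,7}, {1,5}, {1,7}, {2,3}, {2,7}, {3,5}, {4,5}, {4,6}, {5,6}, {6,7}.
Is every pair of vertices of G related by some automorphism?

No

Vertex 1 is the only vertex of degree 2, so every automorphism fixes it; G is not vertex-transitive.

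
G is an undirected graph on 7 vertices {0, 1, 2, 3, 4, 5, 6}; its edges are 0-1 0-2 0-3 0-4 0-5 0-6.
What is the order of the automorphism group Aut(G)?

Vertex 0 has degree 6 and every other vertex has degree 1, so G is the star K_{1,6} with centre 0. The 6 leaves are pairwise interchangeable while the centre is fixed, giving Aut(G) = S_6.

720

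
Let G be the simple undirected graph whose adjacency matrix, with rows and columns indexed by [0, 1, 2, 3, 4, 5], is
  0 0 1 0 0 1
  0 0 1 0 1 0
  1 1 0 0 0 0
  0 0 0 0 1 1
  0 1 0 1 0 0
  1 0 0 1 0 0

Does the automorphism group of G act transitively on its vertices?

Yes

G is 2-regular and connected on 6 vertices, i.e. the cycle C_6. The automorphisms of the 6-cycle are exactly the symmetries of a regular 6-gon: the dihedral group D_6, |D_6| = 12. This group acts transitively on the 6 vertices.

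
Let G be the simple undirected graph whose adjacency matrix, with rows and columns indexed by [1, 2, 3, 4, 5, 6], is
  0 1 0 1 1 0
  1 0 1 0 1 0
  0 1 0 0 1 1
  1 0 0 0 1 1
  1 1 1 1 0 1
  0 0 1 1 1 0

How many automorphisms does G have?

10

Vertex 5 is the unique vertex of degree 5; the remaining 5 vertices each have degree 3 and induce a cycle, so G is the wheel on 6 vertices with hub 5. Every automorphism fixes the hub and acts on the rim 5-cycle, so Aut(G) ≅ Aut(C_5) = D_5 of order 10.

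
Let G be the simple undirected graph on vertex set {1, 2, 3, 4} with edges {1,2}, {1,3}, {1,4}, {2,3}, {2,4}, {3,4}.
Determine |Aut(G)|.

24

Every vertex has degree 3, so G is the complete graph K_4. Any permutation of the 4 vertices preserves K_4, so Aut(K_4) = S_4 of order 4! = 24.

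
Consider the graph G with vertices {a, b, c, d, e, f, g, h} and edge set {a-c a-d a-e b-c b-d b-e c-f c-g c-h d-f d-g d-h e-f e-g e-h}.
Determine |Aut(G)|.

The vertices split by degree into {c, d, e} (degree 5) and {a, b, f, g, h} (degree 3); every edge runs between the two parts, so G is the complete bipartite graph K_{3,5}. Automorphisms preserve the bipartition setwise (since the parts differ in size) and act as S_5 × S_3 within it; |Aut| = 720.

720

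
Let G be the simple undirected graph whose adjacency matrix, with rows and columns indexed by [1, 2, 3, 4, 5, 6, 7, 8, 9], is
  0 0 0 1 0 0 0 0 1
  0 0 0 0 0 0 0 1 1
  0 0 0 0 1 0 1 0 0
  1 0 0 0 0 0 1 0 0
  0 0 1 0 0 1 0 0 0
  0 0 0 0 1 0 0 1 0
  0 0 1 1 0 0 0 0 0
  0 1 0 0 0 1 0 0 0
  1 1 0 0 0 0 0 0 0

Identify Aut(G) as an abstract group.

G is 2-regular and connected on 9 vertices, i.e. the cycle C_9. C_9 has 9 rotations and 9 reflections, so Aut(C_9) ≅ D_9 of order 18.

D_9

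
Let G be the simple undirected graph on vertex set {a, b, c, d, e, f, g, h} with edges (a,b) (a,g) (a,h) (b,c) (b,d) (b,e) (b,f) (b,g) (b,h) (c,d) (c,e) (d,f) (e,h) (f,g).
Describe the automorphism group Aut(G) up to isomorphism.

Vertex b is the unique vertex of degree 7; the remaining 7 vertices each have degree 3 and induce a cycle, so G is the wheel on 8 vertices with hub b. Every automorphism fixes the hub and acts on the rim 7-cycle, so Aut(G) ≅ Aut(C_7) = D_7 of order 14.

D_7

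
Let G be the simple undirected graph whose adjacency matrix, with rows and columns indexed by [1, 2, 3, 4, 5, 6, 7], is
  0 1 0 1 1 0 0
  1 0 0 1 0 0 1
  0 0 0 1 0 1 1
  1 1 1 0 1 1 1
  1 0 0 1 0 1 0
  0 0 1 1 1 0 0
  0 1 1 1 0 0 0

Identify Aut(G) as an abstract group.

Vertex 4 is the unique vertex of degree 6; the remaining 6 vertices each have degree 3 and induce a cycle, so G is the wheel on 7 vertices with hub 4. With the hub fixed, the remaining symmetry is that of the rim cycle C_6, giving the dihedral group D_6.

the dihedral group of order 12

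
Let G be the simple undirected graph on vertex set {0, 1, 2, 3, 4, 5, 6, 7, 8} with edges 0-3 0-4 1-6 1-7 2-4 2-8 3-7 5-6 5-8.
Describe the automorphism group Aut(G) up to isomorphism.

D_9

G is 2-regular and connected on 9 vertices, i.e. the cycle C_9. C_9 has 9 rotations and 9 reflections, so Aut(C_9) ≅ D_9 of order 18.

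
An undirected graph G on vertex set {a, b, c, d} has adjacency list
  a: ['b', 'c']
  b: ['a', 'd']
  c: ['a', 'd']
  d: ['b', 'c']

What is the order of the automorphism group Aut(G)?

G is 2-regular and bipartite on 2^2 = 4 vertices with girth 4; it is the hypercube graph Q_2. The symmetry group of the 2-cube is the hyperoctahedral group B_2 = Z_2 ≀ S_2, of order 2^2·2! = 8.

8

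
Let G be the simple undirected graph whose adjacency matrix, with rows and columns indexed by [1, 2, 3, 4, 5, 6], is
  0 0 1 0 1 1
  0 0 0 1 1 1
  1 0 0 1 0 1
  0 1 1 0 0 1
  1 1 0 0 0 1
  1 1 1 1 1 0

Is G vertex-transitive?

No

Vertex 6 is the only vertex of degree 5, so every automorphism fixes it; G is not vertex-transitive.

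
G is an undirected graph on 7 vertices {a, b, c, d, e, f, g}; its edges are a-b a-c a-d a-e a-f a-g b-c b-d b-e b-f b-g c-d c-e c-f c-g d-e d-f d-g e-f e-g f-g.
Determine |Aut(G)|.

All 7 vertices are pairwise adjacent: G = K_7. Any permutation of the 7 vertices preserves K_7, so Aut(K_7) = S_7 of order 7! = 5040.

5040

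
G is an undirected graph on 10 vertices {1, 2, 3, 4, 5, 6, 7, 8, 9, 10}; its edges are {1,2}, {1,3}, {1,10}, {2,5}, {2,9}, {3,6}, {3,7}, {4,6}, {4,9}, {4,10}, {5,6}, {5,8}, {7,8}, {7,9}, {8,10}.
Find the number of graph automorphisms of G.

G is 3-regular on 10 vertices with no triangles and no 4-cycles (girth 5): this is the Petersen graph. Viewing the Petersen graph as the Kneser graph K(5,2) — vertices are 2-subsets of {1,…,5}, edges join disjoint pairs — its automorphisms are exactly the permutations of the 5-element set, so Aut ≅ S_5 of order 120.

120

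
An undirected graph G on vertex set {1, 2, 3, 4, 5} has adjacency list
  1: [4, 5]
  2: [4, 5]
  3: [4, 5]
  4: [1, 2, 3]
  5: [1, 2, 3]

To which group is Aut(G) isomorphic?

S_3 × S_2

The vertices split by degree into {4, 5} (degree 3) and {1, 2, 3} (degree 2); every edge runs between the two parts, so G is the complete bipartite graph K_{2,3}. Automorphisms preserve the bipartition setwise (since the parts differ in size) and act as S_3 × S_2 within it; |Aut| = 12.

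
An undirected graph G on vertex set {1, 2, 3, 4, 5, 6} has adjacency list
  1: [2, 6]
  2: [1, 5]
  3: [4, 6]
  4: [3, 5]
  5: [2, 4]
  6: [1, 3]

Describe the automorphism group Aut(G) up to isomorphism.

G is 2-regular and connected on 6 vertices, i.e. the cycle C_6. The automorphisms of the 6-cycle are exactly the symmetries of a regular 6-gon: the dihedral group D_6, |D_6| = 12.

D_6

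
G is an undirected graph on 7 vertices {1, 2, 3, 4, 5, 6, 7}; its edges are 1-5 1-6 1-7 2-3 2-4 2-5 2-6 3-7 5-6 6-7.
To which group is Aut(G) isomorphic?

Degrees alone do not determine every vertex (e.g. 1 and 5 both have degree 3), but their neighbour-degree multisets differ: N(1) has degrees [3, 3, 4] while N(5) has degrees [3, 4, 4]. Repeating this refinement separates all vertices, so the only automorphism is the identity.

the trivial group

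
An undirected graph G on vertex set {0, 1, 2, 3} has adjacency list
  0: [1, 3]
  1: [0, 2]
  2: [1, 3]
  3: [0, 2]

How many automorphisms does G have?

Every vertex has degree 2 and the graph is connected, so G is the 4-cycle C_4. C_4 has 4 rotations and 4 reflections, so Aut(C_4) ≅ D_4 of order 8.

8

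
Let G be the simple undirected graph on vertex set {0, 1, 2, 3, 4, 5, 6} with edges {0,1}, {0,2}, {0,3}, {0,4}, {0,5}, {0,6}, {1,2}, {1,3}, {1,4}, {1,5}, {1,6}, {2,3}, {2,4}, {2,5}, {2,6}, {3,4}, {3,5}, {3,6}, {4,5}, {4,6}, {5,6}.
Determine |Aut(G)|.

Every vertex has degree 6, so G is the complete graph K_7. Every bijection on the vertex set is an automorphism of K_7; hence Aut(K_7) ≅ S_7, order 5040.

5040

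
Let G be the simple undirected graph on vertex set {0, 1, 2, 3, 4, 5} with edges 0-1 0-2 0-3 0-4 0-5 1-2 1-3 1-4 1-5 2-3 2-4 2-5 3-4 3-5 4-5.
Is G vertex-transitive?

Every vertex has degree 5, so G is the complete graph K_6. Any permutation of the 6 vertices preserves K_6, so Aut(K_6) = S_6 of order 6! = 720. This group acts transitively on the 6 vertices.

Yes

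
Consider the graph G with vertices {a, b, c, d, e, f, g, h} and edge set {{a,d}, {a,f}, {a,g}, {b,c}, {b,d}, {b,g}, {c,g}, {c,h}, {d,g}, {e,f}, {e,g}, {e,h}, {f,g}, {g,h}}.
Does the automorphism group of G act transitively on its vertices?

Vertex g is the only vertex of degree 7, so every automorphism fixes it; G is not vertex-transitive.

No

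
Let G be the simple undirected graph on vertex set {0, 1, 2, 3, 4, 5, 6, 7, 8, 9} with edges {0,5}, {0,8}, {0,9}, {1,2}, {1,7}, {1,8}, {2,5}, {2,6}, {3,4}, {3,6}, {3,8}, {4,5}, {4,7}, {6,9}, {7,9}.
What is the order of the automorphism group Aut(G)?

120

G is 3-regular on 10 vertices with no triangles and no 4-cycles (girth 5): this is the Petersen graph. Viewing the Petersen graph as the Kneser graph K(5,2) — vertices are 2-subsets of {1,…,5}, edges join disjoint pairs — its automorphisms are exactly the permutations of the 5-element set, so Aut ≅ S_5 of order 120.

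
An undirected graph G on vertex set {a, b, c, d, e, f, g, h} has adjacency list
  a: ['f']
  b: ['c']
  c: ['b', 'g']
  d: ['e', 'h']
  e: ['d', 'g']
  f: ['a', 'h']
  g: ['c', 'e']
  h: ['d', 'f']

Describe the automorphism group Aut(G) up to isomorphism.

Z_2

The degree sequence is [1, 1, 2, 2, 2, 2, 2, 2]; the two degree-1 vertices a and b are the ends of a path, so G = P_8. A path has exactly one nontrivial symmetry — reversal — giving Aut(G) of order 2.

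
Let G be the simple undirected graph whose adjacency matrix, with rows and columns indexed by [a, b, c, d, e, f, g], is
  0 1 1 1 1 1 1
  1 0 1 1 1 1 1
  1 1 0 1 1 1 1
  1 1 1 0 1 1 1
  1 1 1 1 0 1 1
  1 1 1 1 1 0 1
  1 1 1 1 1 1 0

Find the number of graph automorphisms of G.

All 7 vertices are pairwise adjacent: G = K_7. Every bijection on the vertex set is an automorphism of K_7; hence Aut(K_7) ≅ S_7, order 5040.

5040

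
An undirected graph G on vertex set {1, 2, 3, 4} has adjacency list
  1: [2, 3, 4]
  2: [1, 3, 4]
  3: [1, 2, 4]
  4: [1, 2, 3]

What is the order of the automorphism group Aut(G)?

Every vertex has degree 3, so G is the complete graph K_4. Every bijection on the vertex set is an automorphism of K_4; hence Aut(K_4) ≅ S_4, order 24.

24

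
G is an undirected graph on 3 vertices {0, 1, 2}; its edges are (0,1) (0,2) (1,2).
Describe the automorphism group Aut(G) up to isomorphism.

All 3 vertices are pairwise adjacent: G = K_3. Every bijection on the vertex set is an automorphism of K_3; hence Aut(K_3) ≅ S_3, order 6.

the symmetric group on 3 letters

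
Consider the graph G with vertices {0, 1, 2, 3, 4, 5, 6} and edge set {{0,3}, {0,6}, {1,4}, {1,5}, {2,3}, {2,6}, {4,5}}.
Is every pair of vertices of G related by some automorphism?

No

G has two connected components, {0, 2, 3, 6} and {1, 4, 5}; each is 2-regular, so G = C_4 ⊔ C_3. The orbit of 0 under Aut(G) is {0, 2, 3, 6}, which does not contain 1, so G is not vertex-transitive.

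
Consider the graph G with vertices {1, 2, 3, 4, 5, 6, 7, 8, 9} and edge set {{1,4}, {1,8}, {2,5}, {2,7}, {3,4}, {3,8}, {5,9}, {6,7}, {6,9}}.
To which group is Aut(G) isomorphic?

D_4 × D_5

G has two connected components, {2, 5, 6, 7, 9} and {1, 3, 4, 8}; each is 2-regular, so G = C_5 ⊔ C_4. No automorphism exchanges components of different sizes, hence Aut(G) is the direct product D_4 × D_5, order 80.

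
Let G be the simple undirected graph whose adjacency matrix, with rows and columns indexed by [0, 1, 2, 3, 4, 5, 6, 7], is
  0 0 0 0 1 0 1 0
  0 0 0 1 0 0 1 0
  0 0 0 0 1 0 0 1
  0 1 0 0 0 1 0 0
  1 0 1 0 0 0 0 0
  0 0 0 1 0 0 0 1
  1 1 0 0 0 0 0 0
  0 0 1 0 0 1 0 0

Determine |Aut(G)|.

Every vertex has degree 2 and the graph is connected, so G is the 8-cycle C_8. The automorphisms of the 8-cycle are exactly the symmetries of a regular 8-gon: the dihedral group D_8, |D_8| = 16.

16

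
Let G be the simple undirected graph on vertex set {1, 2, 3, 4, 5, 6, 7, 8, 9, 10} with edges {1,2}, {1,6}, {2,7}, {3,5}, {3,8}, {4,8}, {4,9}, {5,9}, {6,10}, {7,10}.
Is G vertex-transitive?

Yes

G has two connected components, {3, 4, 5, 8, 9} and {1, 2, 6, 7, 10}; each is 2-regular, so G = C_5 ⊔ C_5. With two isomorphic components, Aut(G) = Aut(C_5) ≀ S_2 = (D_5 × D_5) ⋊ Z_2: permute each cycle by D_5, then optionally swap the two cycles. Order 2·(2·5)² = 200. This group acts transitively on the 10 vertices.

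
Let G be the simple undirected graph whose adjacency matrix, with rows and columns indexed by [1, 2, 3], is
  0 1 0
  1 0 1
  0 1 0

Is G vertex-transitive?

No

Vertex 2 is the only vertex of degree 2, so every automorphism fixes it; G is not vertex-transitive.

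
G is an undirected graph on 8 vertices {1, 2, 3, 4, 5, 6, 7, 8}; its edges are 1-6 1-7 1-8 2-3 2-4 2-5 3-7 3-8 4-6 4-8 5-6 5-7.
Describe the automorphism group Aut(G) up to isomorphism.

Z_2^3 ⋊ S_3

G is 3-regular and bipartite on 2^3 = 8 vertices with girth 4; it is the hypercube graph Q_3. Aut(Q_3) consists of the signed permutations of the 3 coordinate axes: 3! permutations times 2^3 sign flips, so |Aut| = 2^3·3! = 48.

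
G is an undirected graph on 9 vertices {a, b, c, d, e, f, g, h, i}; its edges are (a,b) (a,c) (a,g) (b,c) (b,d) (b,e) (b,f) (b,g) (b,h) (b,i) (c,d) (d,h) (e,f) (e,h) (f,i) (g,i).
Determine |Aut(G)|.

16

Vertex b is the unique vertex of degree 8; the remaining 8 vertices each have degree 3 and induce a cycle, so G is the wheel on 9 vertices with hub b. With the hub fixed, the remaining symmetry is that of the rim cycle C_8, giving the dihedral group D_8.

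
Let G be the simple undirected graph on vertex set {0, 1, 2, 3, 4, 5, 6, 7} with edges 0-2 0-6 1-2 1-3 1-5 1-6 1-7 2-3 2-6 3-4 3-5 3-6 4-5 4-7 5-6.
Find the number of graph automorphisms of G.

1

The degree sequence is [2, 5, 4, 5, 3, 4, 5, 2]. Checking the degree-preserving permutations of the vertex set shows that none except the identity preserves every edge, so Aut(G) is trivial.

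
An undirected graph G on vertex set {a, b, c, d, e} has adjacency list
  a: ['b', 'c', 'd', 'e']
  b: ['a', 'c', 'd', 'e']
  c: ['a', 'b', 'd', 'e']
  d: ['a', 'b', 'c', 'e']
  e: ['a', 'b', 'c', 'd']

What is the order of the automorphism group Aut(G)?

Every vertex has degree 4, so G is the complete graph K_5. Any permutation of the 5 vertices preserves K_5, so Aut(K_5) = S_5 of order 5! = 120.

120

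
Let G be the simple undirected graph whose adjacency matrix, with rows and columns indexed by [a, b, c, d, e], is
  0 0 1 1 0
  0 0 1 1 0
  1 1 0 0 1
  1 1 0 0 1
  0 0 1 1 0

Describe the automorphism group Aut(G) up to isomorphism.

The vertices split by degree into {c, d} (degree 3) and {a, b, e} (degree 2); every edge runs between the two parts, so G is the complete bipartite graph K_{2,3}. The parts have unequal sizes, so no automorphism swaps them; each part is permuted independently, giving S_3 × S_2 of order 3!·2! = 12.

S_3 × S_2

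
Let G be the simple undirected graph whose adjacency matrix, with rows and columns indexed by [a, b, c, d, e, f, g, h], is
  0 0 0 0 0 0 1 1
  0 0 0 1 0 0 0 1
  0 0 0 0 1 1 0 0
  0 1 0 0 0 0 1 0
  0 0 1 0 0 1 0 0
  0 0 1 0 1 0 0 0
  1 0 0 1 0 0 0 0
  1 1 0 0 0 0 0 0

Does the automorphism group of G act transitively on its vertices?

No

G has two connected components, {a, b, d, g, h} and {c, e, f}; each is 2-regular, so G = C_5 ⊔ C_3. The orbit of a under Aut(G) is {a, b, d, g, h}, which does not contain c, so G is not vertex-transitive.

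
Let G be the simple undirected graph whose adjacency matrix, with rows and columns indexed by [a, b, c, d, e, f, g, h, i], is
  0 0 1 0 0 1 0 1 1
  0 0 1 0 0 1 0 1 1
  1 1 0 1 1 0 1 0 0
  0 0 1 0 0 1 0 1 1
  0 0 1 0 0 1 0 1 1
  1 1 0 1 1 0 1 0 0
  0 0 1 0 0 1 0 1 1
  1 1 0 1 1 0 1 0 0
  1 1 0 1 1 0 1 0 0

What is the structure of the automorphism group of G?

S_4 × S_5

The vertices split by degree into {c, f, h, i} (degree 5) and {a, b, d, e, g} (degree 4); every edge runs between the two parts, so G is the complete bipartite graph K_{4,5}. The parts have unequal sizes, so no automorphism swaps them; each part is permuted independently, giving S_4 × S_5 of order 4!·5! = 2880.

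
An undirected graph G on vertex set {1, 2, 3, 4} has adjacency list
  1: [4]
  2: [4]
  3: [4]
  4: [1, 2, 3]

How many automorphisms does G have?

6

Vertex 4 has degree 3 and every other vertex has degree 1, so G is the star K_{1,3} with centre 4. The 3 leaves are pairwise interchangeable while the centre is fixed, giving Aut(G) = S_3.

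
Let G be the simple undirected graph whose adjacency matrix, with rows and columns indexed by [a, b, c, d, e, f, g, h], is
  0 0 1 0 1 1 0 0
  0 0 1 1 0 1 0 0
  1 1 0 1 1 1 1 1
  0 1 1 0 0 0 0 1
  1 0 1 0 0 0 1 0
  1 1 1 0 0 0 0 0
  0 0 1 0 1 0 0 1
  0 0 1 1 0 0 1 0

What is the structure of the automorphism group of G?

D_7

Vertex c is the unique vertex of degree 7; the remaining 7 vertices each have degree 3 and induce a cycle, so G is the wheel on 8 vertices with hub c. Every automorphism fixes the hub and acts on the rim 7-cycle, so Aut(G) ≅ Aut(C_7) = D_7 of order 14.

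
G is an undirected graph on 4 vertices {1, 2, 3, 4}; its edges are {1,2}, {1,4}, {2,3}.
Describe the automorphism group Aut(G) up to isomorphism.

The degree sequence is [2, 2, 1, 1]; the two degree-1 vertices 3 and 4 are the ends of a path, so G = P_4. The only nontrivial automorphism of a path is the end-to-end reflection, so Aut(G) ≅ Z_2.

the cyclic group of order 2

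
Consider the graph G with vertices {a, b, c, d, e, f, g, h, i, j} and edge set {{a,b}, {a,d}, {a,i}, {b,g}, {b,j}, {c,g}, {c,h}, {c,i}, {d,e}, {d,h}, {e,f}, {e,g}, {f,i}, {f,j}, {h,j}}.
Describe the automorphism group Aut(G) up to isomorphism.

G is 3-regular on 10 vertices with no triangles and no 4-cycles (girth 5): this is the Petersen graph. It is a classical fact that the Petersen graph has automorphism group S_5 (order 120), arising from its description as the Kneser graph K(5,2).

S_5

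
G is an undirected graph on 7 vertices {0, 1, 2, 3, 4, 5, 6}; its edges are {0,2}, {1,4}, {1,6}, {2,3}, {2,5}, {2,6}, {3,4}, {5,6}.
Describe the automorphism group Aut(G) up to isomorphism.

Degrees alone do not determine every vertex (e.g. 1 and 3 both have degree 2), but their neighbour-degree multisets differ: N(1) has degrees [2, 3] while N(3) has degrees [2, 4]. Repeating this refinement separates all vertices, so the only automorphism is the identity.

{e}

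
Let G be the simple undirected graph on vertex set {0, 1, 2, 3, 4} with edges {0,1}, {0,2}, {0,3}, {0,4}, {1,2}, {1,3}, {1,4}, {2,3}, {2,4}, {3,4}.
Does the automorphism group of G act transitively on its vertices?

Yes

All 5 vertices are pairwise adjacent: G = K_5. Any permutation of the 5 vertices preserves K_5, so Aut(K_5) = S_5 of order 5! = 120. Under this action every vertex can be carried to every other, so G is vertex-transitive.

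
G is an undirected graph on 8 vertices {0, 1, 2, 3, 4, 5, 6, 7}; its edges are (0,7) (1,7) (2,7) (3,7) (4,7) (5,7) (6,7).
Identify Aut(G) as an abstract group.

the symmetric group on 7 letters

Vertex 7 has degree 7 and every other vertex has degree 1, so G is the star K_{1,7} with centre 7. Any automorphism fixes the centre and permutes the 7 leaves freely, so Aut(G) ≅ S_7 of order 7! = 5040.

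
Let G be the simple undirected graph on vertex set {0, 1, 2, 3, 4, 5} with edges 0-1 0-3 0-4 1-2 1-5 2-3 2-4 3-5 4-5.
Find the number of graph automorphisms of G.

72

G is 3-regular and bipartite with parts {1, 3, 4} and {0, 2, 5} (each part is independent and every cross-pair is an edge), so G = K_{3,3}. Aut(K_{3,3}) is the wreath product S_3 ≀ Z_2: permute within each part, then optionally swap the parts; |Aut| = 2·(3!)² = 72.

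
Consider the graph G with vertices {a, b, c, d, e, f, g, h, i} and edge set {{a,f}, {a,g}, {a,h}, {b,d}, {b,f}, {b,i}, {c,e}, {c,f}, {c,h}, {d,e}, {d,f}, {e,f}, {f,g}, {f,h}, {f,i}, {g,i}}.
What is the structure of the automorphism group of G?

Vertex f is the unique vertex of degree 8; the remaining 8 vertices each have degree 3 and induce a cycle, so G is the wheel on 9 vertices with hub f. Every automorphism fixes the hub and acts on the rim 8-cycle, so Aut(G) ≅ Aut(C_8) = D_8 of order 16.

the dihedral group of order 16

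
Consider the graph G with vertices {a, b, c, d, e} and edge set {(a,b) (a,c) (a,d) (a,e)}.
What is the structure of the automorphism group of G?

Vertex a has degree 4 and every other vertex has degree 1, so G is the star K_{1,4} with centre a. The 4 leaves are pairwise interchangeable while the centre is fixed, giving Aut(G) = S_4.

S_4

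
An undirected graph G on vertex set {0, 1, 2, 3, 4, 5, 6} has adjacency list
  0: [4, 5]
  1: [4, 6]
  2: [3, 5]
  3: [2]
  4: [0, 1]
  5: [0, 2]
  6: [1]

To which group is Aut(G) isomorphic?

C_2

The degree sequence is [2, 2, 2, 1, 2, 2, 1]; the two degree-1 vertices 3 and 6 are the ends of a path, so G = P_7. A path has exactly one nontrivial symmetry — reversal — giving Aut(G) of order 2.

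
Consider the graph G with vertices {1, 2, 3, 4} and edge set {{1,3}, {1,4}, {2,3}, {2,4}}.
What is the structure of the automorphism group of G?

Z_2^2 ⋊ S_2

G is 2-regular and bipartite on 2^2 = 4 vertices with girth 4; it is the hypercube graph Q_2. The symmetry group of the 2-cube is the hyperoctahedral group B_2 = Z_2 ≀ S_2, of order 2^2·2! = 8.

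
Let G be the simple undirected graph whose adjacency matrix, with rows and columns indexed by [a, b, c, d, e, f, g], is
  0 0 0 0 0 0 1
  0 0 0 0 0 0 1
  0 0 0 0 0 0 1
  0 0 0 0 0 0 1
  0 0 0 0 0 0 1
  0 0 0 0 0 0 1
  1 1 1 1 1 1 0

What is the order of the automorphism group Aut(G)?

720

Vertex g has degree 6 and every other vertex has degree 1, so G is the star K_{1,6} with centre g. The 6 leaves are pairwise interchangeable while the centre is fixed, giving Aut(G) = S_6.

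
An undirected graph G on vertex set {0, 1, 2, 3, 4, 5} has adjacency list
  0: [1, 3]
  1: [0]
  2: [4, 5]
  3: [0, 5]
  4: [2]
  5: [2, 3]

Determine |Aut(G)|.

2

The degree sequence is [2, 1, 2, 2, 1, 2]; the two degree-1 vertices 1 and 4 are the ends of a path, so G = P_6. The only nontrivial automorphism of a path is the end-to-end reflection, so Aut(G) ≅ Z_2.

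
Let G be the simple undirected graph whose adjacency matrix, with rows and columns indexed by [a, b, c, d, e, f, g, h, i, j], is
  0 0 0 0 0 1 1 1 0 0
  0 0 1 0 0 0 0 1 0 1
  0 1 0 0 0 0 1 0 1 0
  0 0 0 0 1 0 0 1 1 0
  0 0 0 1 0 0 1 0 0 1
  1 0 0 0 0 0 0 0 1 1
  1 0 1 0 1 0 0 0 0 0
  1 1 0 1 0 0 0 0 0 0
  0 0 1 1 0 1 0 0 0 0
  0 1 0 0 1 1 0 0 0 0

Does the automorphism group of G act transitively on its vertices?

G is 3-regular on 10 vertices with no triangles and no 4-cycles (girth 5): this is the Petersen graph. Viewing the Petersen graph as the Kneser graph K(5,2) — vertices are 2-subsets of {1,…,5}, edges join disjoint pairs — its automorphisms are exactly the permutations of the 5-element set, so Aut ≅ S_5 of order 120. This group acts transitively on the 10 vertices.

Yes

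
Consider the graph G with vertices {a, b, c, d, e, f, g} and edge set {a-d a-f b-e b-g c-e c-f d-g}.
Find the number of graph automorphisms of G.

G is 2-regular and connected on 7 vertices, i.e. the cycle C_7. The automorphisms of the 7-cycle are exactly the symmetries of a regular 7-gon: the dihedral group D_7, |D_7| = 14.

14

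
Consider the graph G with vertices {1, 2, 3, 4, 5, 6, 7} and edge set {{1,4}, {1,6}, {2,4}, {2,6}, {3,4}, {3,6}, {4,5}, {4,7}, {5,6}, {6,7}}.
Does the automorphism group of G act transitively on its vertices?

No

Automorphisms preserve degree, but G has vertices of degree 2 and vertices of degree 5; no automorphism maps one to the other, so G is not vertex-transitive.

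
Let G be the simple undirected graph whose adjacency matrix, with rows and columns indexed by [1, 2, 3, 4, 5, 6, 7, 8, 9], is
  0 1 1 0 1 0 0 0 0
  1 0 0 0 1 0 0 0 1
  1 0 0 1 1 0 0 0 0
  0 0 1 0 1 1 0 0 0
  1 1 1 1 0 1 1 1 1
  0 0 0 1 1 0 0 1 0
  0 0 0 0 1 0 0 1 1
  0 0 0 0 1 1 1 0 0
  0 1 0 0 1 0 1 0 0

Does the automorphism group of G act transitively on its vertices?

Vertex 5 is the only vertex of degree 8, so every automorphism fixes it; G is not vertex-transitive.

No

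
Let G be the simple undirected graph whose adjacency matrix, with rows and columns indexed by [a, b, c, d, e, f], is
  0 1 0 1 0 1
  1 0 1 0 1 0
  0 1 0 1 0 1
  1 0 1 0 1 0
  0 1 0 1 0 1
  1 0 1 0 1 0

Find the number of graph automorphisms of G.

72

G is 3-regular and bipartite with parts {a, c, e} and {b, d, f} (each part is independent and every cross-pair is an edge), so G = K_{3,3}. Each part can be permuted independently (S_3 × S_3) and the two equal-size parts can also be swapped, giving (S_3 × S_3) ⋊ Z_2 of order 2·(3!)² = 72.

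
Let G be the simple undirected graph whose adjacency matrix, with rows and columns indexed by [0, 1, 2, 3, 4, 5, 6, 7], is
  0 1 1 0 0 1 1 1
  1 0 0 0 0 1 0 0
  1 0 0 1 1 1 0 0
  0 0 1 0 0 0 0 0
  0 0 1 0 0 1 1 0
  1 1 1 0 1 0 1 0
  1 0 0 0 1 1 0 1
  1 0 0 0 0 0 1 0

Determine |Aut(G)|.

Degrees alone do not determine every vertex (e.g. 0 and 5 both have degree 5), but their neighbour-degree multisets differ: N(0) has degrees [2, 2, 4, 4, 5] while N(5) has degrees [2, 3, 4, 4, 5]. Repeating this refinement separates all vertices, so the only automorphism is the identity.

1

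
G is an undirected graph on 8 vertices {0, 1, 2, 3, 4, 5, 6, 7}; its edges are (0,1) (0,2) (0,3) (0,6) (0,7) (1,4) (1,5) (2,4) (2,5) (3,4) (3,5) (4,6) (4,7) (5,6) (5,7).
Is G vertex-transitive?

No

Automorphisms preserve degree, but G has vertices of degree 3 and vertices of degree 5; no automorphism maps one to the other, so G is not vertex-transitive.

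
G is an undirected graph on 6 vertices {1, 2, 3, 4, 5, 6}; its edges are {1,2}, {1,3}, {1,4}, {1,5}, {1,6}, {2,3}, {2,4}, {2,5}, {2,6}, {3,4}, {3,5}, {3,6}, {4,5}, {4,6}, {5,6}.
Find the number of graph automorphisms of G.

720

All 6 vertices are pairwise adjacent: G = K_6. Every bijection on the vertex set is an automorphism of K_6; hence Aut(K_6) ≅ S_6, order 720.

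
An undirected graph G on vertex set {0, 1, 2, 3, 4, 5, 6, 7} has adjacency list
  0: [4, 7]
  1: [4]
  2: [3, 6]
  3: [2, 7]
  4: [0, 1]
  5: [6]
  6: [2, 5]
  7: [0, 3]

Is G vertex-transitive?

No

Automorphisms preserve degree, but G has vertices of degree 1 and vertices of degree 2; no automorphism maps one to the other, so G is not vertex-transitive.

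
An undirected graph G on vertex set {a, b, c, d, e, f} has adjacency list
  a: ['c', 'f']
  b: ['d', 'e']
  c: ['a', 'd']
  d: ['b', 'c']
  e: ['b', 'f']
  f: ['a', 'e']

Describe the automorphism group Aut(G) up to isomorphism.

D_6

G is 2-regular and connected on 6 vertices, i.e. the cycle C_6. C_6 has 6 rotations and 6 reflections, so Aut(C_6) ≅ D_6 of order 12.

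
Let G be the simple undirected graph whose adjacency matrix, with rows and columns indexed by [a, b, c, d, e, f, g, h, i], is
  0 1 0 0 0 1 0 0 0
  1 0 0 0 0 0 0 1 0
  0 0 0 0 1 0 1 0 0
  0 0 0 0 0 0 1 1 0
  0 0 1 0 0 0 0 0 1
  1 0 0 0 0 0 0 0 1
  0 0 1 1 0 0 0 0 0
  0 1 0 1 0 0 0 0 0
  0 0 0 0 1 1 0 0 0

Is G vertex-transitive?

Yes

Every vertex has degree 2 and the graph is connected, so G is the 9-cycle C_9. The automorphisms of the 9-cycle are exactly the symmetries of a regular 9-gon: the dihedral group D_9, |D_9| = 18. This group acts transitively on the 9 vertices.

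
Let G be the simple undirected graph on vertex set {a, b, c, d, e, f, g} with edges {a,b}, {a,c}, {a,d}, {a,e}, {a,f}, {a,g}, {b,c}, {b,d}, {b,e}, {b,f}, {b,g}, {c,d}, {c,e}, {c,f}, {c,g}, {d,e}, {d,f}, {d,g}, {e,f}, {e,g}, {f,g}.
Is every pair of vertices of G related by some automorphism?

All 7 vertices are pairwise adjacent: G = K_7. Any permutation of the 7 vertices preserves K_7, so Aut(K_7) = S_7 of order 7! = 5040. Under this action every vertex can be carried to every other, so G is vertex-transitive.

Yes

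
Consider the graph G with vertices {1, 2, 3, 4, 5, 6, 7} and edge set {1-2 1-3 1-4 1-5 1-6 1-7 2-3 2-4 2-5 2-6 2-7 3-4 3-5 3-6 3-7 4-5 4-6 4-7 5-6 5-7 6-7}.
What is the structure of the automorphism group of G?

All 7 vertices are pairwise adjacent: G = K_7. Any permutation of the 7 vertices preserves K_7, so Aut(K_7) = S_7 of order 7! = 5040.

the symmetric group on 7 letters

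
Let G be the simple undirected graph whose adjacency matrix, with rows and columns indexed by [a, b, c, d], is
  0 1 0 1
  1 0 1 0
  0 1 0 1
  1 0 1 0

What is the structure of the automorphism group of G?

D_4

G is 2-regular and bipartite on 2^2 = 4 vertices with girth 4; it is the hypercube graph Q_2. The symmetry group of the 2-cube is the hyperoctahedral group B_2 = Z_2 ≀ S_2, of order 2^2·2! = 8.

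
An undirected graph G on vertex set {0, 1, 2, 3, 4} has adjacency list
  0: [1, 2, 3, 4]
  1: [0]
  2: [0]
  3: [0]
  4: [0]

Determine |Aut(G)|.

Vertex 0 has degree 4 and every other vertex has degree 1, so G is the star K_{1,4} with centre 0. Any automorphism fixes the centre and permutes the 4 leaves freely, so Aut(G) ≅ S_4 of order 4! = 24.

24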